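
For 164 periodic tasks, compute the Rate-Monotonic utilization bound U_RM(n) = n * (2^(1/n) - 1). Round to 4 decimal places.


Compute 2^(1/164) = 1.0042354515
Subtract 1: 1.0042354515 - 1 = 0.0042354515
Multiply by n: 164 * 0.0042354515 = 0.6946140460
Round to 4 dp: 0.6946

0.6946


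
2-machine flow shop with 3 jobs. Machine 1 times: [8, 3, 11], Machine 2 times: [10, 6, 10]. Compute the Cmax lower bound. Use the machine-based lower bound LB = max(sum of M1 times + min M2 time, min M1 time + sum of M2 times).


LB1 = sum(M1 times) + min(M2 times) = 22 + 6 = 28
LB2 = min(M1 times) + sum(M2 times) = 3 + 26 = 29
Lower bound = max(LB1, LB2) = max(28, 29) = 29

29


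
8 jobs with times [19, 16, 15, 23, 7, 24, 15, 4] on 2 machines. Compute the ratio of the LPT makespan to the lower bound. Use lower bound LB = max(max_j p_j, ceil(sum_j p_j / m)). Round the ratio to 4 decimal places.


LPT order: [24, 23, 19, 16, 15, 15, 7, 4]
Machine loads after assignment: [62, 61]
LPT makespan = 62
Lower bound = max(max_job, ceil(total/2)) = max(24, 62) = 62
Ratio = 62 / 62 = 1.0

1.0


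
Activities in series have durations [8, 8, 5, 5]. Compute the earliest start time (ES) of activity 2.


Activity 2 starts after activities 1 through 1 complete.
Predecessor durations: [8]
ES = 8 = 8

8


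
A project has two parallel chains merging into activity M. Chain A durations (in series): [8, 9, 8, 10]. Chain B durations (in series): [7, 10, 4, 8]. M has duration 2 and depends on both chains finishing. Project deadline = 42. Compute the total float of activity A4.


Forward pass: ES(A4) = sum of predecessors on chain A = 25
EF = ES + duration = 25 + 10 = 35
Backward pass: LF(M) = deadline = 42; LS(M) = 42 - 2 = 40
LF(A4) = LS(M) - sum(successors on chain A) = 40 - 0 = 40
LS = LF - duration = 40 - 10 = 30
Total float = LS - ES = 30 - 25 = 5

5


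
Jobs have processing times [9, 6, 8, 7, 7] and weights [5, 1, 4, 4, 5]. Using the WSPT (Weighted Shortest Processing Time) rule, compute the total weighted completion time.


Compute p/w ratios and sort ascending (WSPT): [(7, 5), (7, 4), (9, 5), (8, 4), (6, 1)]
Compute weighted completion times:
  Job (p=7,w=5): C=7, w*C=5*7=35
  Job (p=7,w=4): C=14, w*C=4*14=56
  Job (p=9,w=5): C=23, w*C=5*23=115
  Job (p=8,w=4): C=31, w*C=4*31=124
  Job (p=6,w=1): C=37, w*C=1*37=37
Total weighted completion time = 367

367


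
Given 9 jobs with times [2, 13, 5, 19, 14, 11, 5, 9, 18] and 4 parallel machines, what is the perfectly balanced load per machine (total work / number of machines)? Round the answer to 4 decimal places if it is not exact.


Total processing time = 2 + 13 + 5 + 19 + 14 + 11 + 5 + 9 + 18 = 96
Number of machines = 4
Ideal balanced load = 96 / 4 = 24.0

24.0


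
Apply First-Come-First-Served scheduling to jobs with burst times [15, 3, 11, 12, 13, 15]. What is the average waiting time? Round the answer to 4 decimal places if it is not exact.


FCFS order (as given): [15, 3, 11, 12, 13, 15]
Waiting times:
  Job 1: wait = 0
  Job 2: wait = 15
  Job 3: wait = 18
  Job 4: wait = 29
  Job 5: wait = 41
  Job 6: wait = 54
Sum of waiting times = 157
Average waiting time = 157/6 = 26.1667

26.1667


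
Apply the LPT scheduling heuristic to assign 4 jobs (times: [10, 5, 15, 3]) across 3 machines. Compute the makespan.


Sort jobs in decreasing order (LPT): [15, 10, 5, 3]
Assign each job to the least loaded machine:
  Machine 1: jobs [15], load = 15
  Machine 2: jobs [10], load = 10
  Machine 3: jobs [5, 3], load = 8
Makespan = max load = 15

15


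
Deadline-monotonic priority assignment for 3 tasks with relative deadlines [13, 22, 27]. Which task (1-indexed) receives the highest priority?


Sort tasks by relative deadline (ascending):
  Task 1: deadline = 13
  Task 2: deadline = 22
  Task 3: deadline = 27
Priority order (highest first): [1, 2, 3]
Highest priority task = 1

1


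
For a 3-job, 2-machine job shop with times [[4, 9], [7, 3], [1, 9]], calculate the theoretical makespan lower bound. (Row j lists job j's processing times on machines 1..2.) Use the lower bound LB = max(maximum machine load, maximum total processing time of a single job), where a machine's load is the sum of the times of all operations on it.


Machine loads:
  Machine 1: 4 + 7 + 1 = 12
  Machine 2: 9 + 3 + 9 = 21
Max machine load = 21
Job totals:
  Job 1: 13
  Job 2: 10
  Job 3: 10
Max job total = 13
Lower bound = max(21, 13) = 21

21


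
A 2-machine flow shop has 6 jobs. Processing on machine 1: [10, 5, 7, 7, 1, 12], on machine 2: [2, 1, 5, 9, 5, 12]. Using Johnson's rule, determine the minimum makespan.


Apply Johnson's rule:
  Group 1 (a <= b): [(5, 1, 5), (4, 7, 9), (6, 12, 12)]
  Group 2 (a > b): [(3, 7, 5), (1, 10, 2), (2, 5, 1)]
Optimal job order: [5, 4, 6, 3, 1, 2]
Schedule:
  Job 5: M1 done at 1, M2 done at 6
  Job 4: M1 done at 8, M2 done at 17
  Job 6: M1 done at 20, M2 done at 32
  Job 3: M1 done at 27, M2 done at 37
  Job 1: M1 done at 37, M2 done at 39
  Job 2: M1 done at 42, M2 done at 43
Makespan = 43

43


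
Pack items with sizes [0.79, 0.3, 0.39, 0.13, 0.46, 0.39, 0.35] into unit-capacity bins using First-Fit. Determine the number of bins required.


Place items sequentially using First-Fit:
  Item 0.79 -> new Bin 1
  Item 0.3 -> new Bin 2
  Item 0.39 -> Bin 2 (now 0.69)
  Item 0.13 -> Bin 1 (now 0.92)
  Item 0.46 -> new Bin 3
  Item 0.39 -> Bin 3 (now 0.85)
  Item 0.35 -> new Bin 4
Total bins used = 4

4


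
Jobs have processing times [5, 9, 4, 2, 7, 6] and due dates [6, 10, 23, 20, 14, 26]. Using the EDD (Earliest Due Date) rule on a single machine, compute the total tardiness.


Sort by due date (EDD order): [(5, 6), (9, 10), (7, 14), (2, 20), (4, 23), (6, 26)]
Compute completion times and tardiness:
  Job 1: p=5, d=6, C=5, tardiness=max(0,5-6)=0
  Job 2: p=9, d=10, C=14, tardiness=max(0,14-10)=4
  Job 3: p=7, d=14, C=21, tardiness=max(0,21-14)=7
  Job 4: p=2, d=20, C=23, tardiness=max(0,23-20)=3
  Job 5: p=4, d=23, C=27, tardiness=max(0,27-23)=4
  Job 6: p=6, d=26, C=33, tardiness=max(0,33-26)=7
Total tardiness = 25

25


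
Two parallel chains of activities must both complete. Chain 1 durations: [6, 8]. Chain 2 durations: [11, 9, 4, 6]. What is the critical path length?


Path A total = 6 + 8 = 14
Path B total = 11 + 9 + 4 + 6 = 30
Critical path = longest path = max(14, 30) = 30

30


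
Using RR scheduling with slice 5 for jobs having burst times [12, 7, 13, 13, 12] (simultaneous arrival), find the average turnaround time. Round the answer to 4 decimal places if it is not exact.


Time quantum = 5
Execution trace:
  J1 runs 5 units, time = 5
  J2 runs 5 units, time = 10
  J3 runs 5 units, time = 15
  J4 runs 5 units, time = 20
  J5 runs 5 units, time = 25
  J1 runs 5 units, time = 30
  J2 runs 2 units, time = 32
  J3 runs 5 units, time = 37
  J4 runs 5 units, time = 42
  J5 runs 5 units, time = 47
  J1 runs 2 units, time = 49
  J3 runs 3 units, time = 52
  J4 runs 3 units, time = 55
  J5 runs 2 units, time = 57
Finish times: [49, 32, 52, 55, 57]
Average turnaround = 245/5 = 49.0

49.0


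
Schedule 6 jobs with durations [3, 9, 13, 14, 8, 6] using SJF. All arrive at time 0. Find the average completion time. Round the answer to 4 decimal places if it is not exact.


SJF order (ascending): [3, 6, 8, 9, 13, 14]
Completion times:
  Job 1: burst=3, C=3
  Job 2: burst=6, C=9
  Job 3: burst=8, C=17
  Job 4: burst=9, C=26
  Job 5: burst=13, C=39
  Job 6: burst=14, C=53
Average completion = 147/6 = 24.5

24.5


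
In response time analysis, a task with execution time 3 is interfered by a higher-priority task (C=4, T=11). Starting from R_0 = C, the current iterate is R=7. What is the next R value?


R_next = C + ceil(R_prev / T_hp) * C_hp
ceil(7 / 11) = ceil(0.6364) = 1
Interference = 1 * 4 = 4
R_next = 3 + 4 = 7
R_next = R_prev, so the iteration has converged (response time = 7).

7


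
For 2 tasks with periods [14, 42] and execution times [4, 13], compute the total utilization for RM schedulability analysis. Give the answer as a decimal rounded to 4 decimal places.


Compute individual utilizations (exact fractions):
  Task 1: C/T = 4/14 = 2/7 (approx. 0.2857)
  Task 2: C/T = 13/42 (approx. 0.3095)
Total utilization U = 2/7 + 13/42 = 25/42
Rounded to 4 decimal places: U = 0.5952
RM (Liu & Layland) bound for 2 tasks = 0.828427; compare with U = 25/42 (approx. 0.595238)
U <= bound, so schedulable by RM sufficient condition.

0.5952


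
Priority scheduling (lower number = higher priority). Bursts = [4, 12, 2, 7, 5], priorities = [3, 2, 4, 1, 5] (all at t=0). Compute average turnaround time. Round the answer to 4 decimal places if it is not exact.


Sort by priority (ascending = highest first):
Order: [(1, 7), (2, 12), (3, 4), (4, 2), (5, 5)]
Completion times:
  Priority 1, burst=7, C=7
  Priority 2, burst=12, C=19
  Priority 3, burst=4, C=23
  Priority 4, burst=2, C=25
  Priority 5, burst=5, C=30
Average turnaround = 104/5 = 20.8

20.8


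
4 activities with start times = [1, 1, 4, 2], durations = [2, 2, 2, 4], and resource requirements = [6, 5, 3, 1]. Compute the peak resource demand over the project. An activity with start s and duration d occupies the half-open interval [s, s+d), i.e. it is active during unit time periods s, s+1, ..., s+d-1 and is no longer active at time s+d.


Each activity i is active on [start_i, start_i + duration_i).
Compute total resource usage per time slot:
  t=0: active resources = [], total = 0
  t=1: active resources = [6, 5], total = 11
  t=2: active resources = [6, 5, 1], total = 12
  t=3: active resources = [1], total = 1
  t=4: active resources = [3, 1], total = 4
  t=5: active resources = [3, 1], total = 4
Peak resource demand = 12

12


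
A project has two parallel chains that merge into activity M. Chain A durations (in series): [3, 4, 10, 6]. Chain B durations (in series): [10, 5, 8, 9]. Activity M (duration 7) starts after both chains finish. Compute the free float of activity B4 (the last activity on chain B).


ES(B4) = sum of predecessors on chain B = 23
EF(B4) = ES + duration = 23 + 9 = 32
Successor of B4 is M. ES(M) = max(sum(A), sum(B)) = max(23, 32) = 32
Free float = ES(successor) - EF(current) = 32 - 32 = 0

0


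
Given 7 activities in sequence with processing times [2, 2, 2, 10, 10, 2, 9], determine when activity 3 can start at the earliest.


Activity 3 starts after activities 1 through 2 complete.
Predecessor durations: [2, 2]
ES = 2 + 2 = 4

4


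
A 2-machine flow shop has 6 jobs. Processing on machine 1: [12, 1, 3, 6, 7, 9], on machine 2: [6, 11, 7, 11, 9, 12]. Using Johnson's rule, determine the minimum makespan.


Apply Johnson's rule:
  Group 1 (a <= b): [(2, 1, 11), (3, 3, 7), (4, 6, 11), (5, 7, 9), (6, 9, 12)]
  Group 2 (a > b): [(1, 12, 6)]
Optimal job order: [2, 3, 4, 5, 6, 1]
Schedule:
  Job 2: M1 done at 1, M2 done at 12
  Job 3: M1 done at 4, M2 done at 19
  Job 4: M1 done at 10, M2 done at 30
  Job 5: M1 done at 17, M2 done at 39
  Job 6: M1 done at 26, M2 done at 51
  Job 1: M1 done at 38, M2 done at 57
Makespan = 57

57


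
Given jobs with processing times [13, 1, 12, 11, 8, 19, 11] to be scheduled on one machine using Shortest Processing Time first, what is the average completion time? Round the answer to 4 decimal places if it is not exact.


Sort jobs by processing time (SPT order): [1, 8, 11, 11, 12, 13, 19]
Compute completion times sequentially:
  Job 1: processing = 1, completes at 1
  Job 2: processing = 8, completes at 9
  Job 3: processing = 11, completes at 20
  Job 4: processing = 11, completes at 31
  Job 5: processing = 12, completes at 43
  Job 6: processing = 13, completes at 56
  Job 7: processing = 19, completes at 75
Sum of completion times = 235
Average completion time = 235/7 = 33.5714

33.5714


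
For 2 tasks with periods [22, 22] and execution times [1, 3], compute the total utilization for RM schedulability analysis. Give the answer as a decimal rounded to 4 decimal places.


Compute individual utilizations (exact fractions):
  Task 1: C/T = 1/22 (approx. 0.0455)
  Task 2: C/T = 3/22 (approx. 0.1364)
Total utilization U = 1/22 + 3/22 = 2/11
Rounded to 4 decimal places: U = 0.1818
RM (Liu & Layland) bound for 2 tasks = 0.828427; compare with U = 2/11 (approx. 0.181818)
U <= bound, so schedulable by RM sufficient condition.

0.1818


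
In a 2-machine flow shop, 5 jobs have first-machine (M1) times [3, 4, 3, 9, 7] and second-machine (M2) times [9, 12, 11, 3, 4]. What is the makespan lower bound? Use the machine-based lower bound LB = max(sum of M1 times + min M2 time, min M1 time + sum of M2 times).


LB1 = sum(M1 times) + min(M2 times) = 26 + 3 = 29
LB2 = min(M1 times) + sum(M2 times) = 3 + 39 = 42
Lower bound = max(LB1, LB2) = max(29, 42) = 42

42


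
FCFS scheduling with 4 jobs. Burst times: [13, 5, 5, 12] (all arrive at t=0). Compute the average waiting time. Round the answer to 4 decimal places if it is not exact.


FCFS order (as given): [13, 5, 5, 12]
Waiting times:
  Job 1: wait = 0
  Job 2: wait = 13
  Job 3: wait = 18
  Job 4: wait = 23
Sum of waiting times = 54
Average waiting time = 54/4 = 13.5

13.5


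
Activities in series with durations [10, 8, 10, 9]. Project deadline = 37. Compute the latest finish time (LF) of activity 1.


LF(activity 1) = deadline - sum of successor durations
Successors: activities 2 through 4 with durations [8, 10, 9]
Sum of successor durations = 27
LF = 37 - 27 = 10

10


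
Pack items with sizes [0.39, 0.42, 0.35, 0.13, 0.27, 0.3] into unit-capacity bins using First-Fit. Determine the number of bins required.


Place items sequentially using First-Fit:
  Item 0.39 -> new Bin 1
  Item 0.42 -> Bin 1 (now 0.81)
  Item 0.35 -> new Bin 2
  Item 0.13 -> Bin 1 (now 0.94)
  Item 0.27 -> Bin 2 (now 0.62)
  Item 0.3 -> Bin 2 (now 0.92)
Total bins used = 2

2


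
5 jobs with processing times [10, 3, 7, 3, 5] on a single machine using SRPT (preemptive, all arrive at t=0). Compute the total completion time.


Since all jobs arrive at t=0, SRPT equals SPT ordering.
SPT order: [3, 3, 5, 7, 10]
Completion times:
  Job 1: p=3, C=3
  Job 2: p=3, C=6
  Job 3: p=5, C=11
  Job 4: p=7, C=18
  Job 5: p=10, C=28
Total completion time = 3 + 6 + 11 + 18 + 28 = 66

66


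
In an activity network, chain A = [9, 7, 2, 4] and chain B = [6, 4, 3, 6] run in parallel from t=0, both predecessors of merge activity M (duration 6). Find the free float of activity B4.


ES(B4) = sum of predecessors on chain B = 13
EF(B4) = ES + duration = 13 + 6 = 19
Successor of B4 is M. ES(M) = max(sum(A), sum(B)) = max(22, 19) = 22
Free float = ES(successor) - EF(current) = 22 - 19 = 3

3


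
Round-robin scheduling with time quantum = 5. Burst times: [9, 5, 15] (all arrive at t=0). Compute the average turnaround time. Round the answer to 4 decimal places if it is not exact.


Time quantum = 5
Execution trace:
  J1 runs 5 units, time = 5
  J2 runs 5 units, time = 10
  J3 runs 5 units, time = 15
  J1 runs 4 units, time = 19
  J3 runs 5 units, time = 24
  J3 runs 5 units, time = 29
Finish times: [19, 10, 29]
Average turnaround = 58/3 = 19.3333

19.3333


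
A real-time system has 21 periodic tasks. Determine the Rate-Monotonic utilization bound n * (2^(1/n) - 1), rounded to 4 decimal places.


Compute 2^(1/21) = 1.0335577830
Subtract 1: 1.0335577830 - 1 = 0.0335577830
Multiply by n: 21 * 0.0335577830 = 0.7047134430
Round to 4 dp: 0.7047

0.7047


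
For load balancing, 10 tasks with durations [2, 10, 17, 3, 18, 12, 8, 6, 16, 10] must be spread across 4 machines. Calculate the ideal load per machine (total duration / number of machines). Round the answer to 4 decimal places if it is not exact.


Total processing time = 2 + 10 + 17 + 3 + 18 + 12 + 8 + 6 + 16 + 10 = 102
Number of machines = 4
Ideal balanced load = 102 / 4 = 25.5

25.5


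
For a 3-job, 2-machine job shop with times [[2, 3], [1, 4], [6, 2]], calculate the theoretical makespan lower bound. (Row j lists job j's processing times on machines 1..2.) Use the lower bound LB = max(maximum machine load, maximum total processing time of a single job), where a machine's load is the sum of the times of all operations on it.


Machine loads:
  Machine 1: 2 + 1 + 6 = 9
  Machine 2: 3 + 4 + 2 = 9
Max machine load = 9
Job totals:
  Job 1: 5
  Job 2: 5
  Job 3: 8
Max job total = 8
Lower bound = max(9, 8) = 9

9


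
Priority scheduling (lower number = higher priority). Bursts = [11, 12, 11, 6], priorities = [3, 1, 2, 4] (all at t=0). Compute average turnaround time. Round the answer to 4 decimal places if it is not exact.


Sort by priority (ascending = highest first):
Order: [(1, 12), (2, 11), (3, 11), (4, 6)]
Completion times:
  Priority 1, burst=12, C=12
  Priority 2, burst=11, C=23
  Priority 3, burst=11, C=34
  Priority 4, burst=6, C=40
Average turnaround = 109/4 = 27.25

27.25


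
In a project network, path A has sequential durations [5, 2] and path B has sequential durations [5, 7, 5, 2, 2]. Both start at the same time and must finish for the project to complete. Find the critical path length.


Path A total = 5 + 2 = 7
Path B total = 5 + 7 + 5 + 2 + 2 = 21
Critical path = longest path = max(7, 21) = 21

21


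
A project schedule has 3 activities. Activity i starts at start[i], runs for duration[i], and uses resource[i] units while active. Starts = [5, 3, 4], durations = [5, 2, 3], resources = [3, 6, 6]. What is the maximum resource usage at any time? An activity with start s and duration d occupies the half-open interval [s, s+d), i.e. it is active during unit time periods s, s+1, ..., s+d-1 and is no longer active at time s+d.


Each activity i is active on [start_i, start_i + duration_i).
Compute total resource usage per time slot:
  t=0: active resources = [], total = 0
  t=1: active resources = [], total = 0
  t=2: active resources = [], total = 0
  t=3: active resources = [6], total = 6
  t=4: active resources = [6, 6], total = 12
  t=5: active resources = [3, 6], total = 9
  t=6: active resources = [3, 6], total = 9
  t=7: active resources = [3], total = 3
  t=8: active resources = [3], total = 3
  t=9: active resources = [3], total = 3
Peak resource demand = 12

12


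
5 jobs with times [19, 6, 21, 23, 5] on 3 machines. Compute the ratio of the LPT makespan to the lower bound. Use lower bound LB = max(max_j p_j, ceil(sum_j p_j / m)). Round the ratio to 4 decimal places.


LPT order: [23, 21, 19, 6, 5]
Machine loads after assignment: [23, 26, 25]
LPT makespan = 26
Lower bound = max(max_job, ceil(total/3)) = max(23, 25) = 25
Ratio = 26 / 25 = 1.04

1.04


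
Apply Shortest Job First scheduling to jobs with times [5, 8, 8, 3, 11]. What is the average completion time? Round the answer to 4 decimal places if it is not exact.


SJF order (ascending): [3, 5, 8, 8, 11]
Completion times:
  Job 1: burst=3, C=3
  Job 2: burst=5, C=8
  Job 3: burst=8, C=16
  Job 4: burst=8, C=24
  Job 5: burst=11, C=35
Average completion = 86/5 = 17.2

17.2


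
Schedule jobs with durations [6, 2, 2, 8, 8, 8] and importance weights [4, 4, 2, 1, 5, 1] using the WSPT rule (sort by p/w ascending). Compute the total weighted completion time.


Compute p/w ratios and sort ascending (WSPT): [(2, 4), (2, 2), (6, 4), (8, 5), (8, 1), (8, 1)]
Compute weighted completion times:
  Job (p=2,w=4): C=2, w*C=4*2=8
  Job (p=2,w=2): C=4, w*C=2*4=8
  Job (p=6,w=4): C=10, w*C=4*10=40
  Job (p=8,w=5): C=18, w*C=5*18=90
  Job (p=8,w=1): C=26, w*C=1*26=26
  Job (p=8,w=1): C=34, w*C=1*34=34
Total weighted completion time = 206

206


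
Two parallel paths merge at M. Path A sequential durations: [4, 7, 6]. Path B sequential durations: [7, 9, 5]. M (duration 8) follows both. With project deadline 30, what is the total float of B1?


Forward pass: ES(B1) = sum of predecessors on chain B = 0
EF = ES + duration = 0 + 7 = 7
Backward pass: LF(M) = deadline = 30; LS(M) = 30 - 8 = 22
LF(B1) = LS(M) - sum(successors on chain B) = 22 - 14 = 8
LS = LF - duration = 8 - 7 = 1
Total float = LS - ES = 1 - 0 = 1

1


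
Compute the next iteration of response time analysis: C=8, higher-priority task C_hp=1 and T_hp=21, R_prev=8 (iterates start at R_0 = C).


R_next = C + ceil(R_prev / T_hp) * C_hp
ceil(8 / 21) = ceil(0.381) = 1
Interference = 1 * 1 = 1
R_next = 8 + 1 = 9

9


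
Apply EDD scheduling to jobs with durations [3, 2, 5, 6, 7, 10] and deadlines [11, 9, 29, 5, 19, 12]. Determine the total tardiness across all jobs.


Sort by due date (EDD order): [(6, 5), (2, 9), (3, 11), (10, 12), (7, 19), (5, 29)]
Compute completion times and tardiness:
  Job 1: p=6, d=5, C=6, tardiness=max(0,6-5)=1
  Job 2: p=2, d=9, C=8, tardiness=max(0,8-9)=0
  Job 3: p=3, d=11, C=11, tardiness=max(0,11-11)=0
  Job 4: p=10, d=12, C=21, tardiness=max(0,21-12)=9
  Job 5: p=7, d=19, C=28, tardiness=max(0,28-19)=9
  Job 6: p=5, d=29, C=33, tardiness=max(0,33-29)=4
Total tardiness = 23

23


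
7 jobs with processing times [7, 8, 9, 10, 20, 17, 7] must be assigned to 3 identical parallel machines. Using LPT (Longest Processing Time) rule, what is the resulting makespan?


Sort jobs in decreasing order (LPT): [20, 17, 10, 9, 8, 7, 7]
Assign each job to the least loaded machine:
  Machine 1: jobs [20, 7], load = 27
  Machine 2: jobs [17, 8], load = 25
  Machine 3: jobs [10, 9, 7], load = 26
Makespan = max load = 27

27


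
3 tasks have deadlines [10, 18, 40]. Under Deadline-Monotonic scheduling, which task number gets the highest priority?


Sort tasks by relative deadline (ascending):
  Task 1: deadline = 10
  Task 2: deadline = 18
  Task 3: deadline = 40
Priority order (highest first): [1, 2, 3]
Highest priority task = 1

1


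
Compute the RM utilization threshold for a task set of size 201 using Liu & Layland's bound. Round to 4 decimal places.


Compute 2^(1/201) = 1.0034544463
Subtract 1: 1.0034544463 - 1 = 0.0034544463
Multiply by n: 201 * 0.0034544463 = 0.6943437063
Round to 4 dp: 0.6943

0.6943


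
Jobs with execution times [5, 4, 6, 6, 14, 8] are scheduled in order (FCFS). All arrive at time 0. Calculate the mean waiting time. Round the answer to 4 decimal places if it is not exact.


FCFS order (as given): [5, 4, 6, 6, 14, 8]
Waiting times:
  Job 1: wait = 0
  Job 2: wait = 5
  Job 3: wait = 9
  Job 4: wait = 15
  Job 5: wait = 21
  Job 6: wait = 35
Sum of waiting times = 85
Average waiting time = 85/6 = 14.1667

14.1667


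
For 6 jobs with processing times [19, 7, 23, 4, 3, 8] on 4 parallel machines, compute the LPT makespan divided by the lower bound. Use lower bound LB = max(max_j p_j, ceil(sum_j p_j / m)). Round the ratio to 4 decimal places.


LPT order: [23, 19, 8, 7, 4, 3]
Machine loads after assignment: [23, 19, 11, 11]
LPT makespan = 23
Lower bound = max(max_job, ceil(total/4)) = max(23, 16) = 23
Ratio = 23 / 23 = 1.0

1.0


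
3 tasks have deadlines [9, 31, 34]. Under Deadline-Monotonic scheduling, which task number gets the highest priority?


Sort tasks by relative deadline (ascending):
  Task 1: deadline = 9
  Task 2: deadline = 31
  Task 3: deadline = 34
Priority order (highest first): [1, 2, 3]
Highest priority task = 1

1


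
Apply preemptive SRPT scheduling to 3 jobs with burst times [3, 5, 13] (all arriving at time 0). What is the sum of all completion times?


Since all jobs arrive at t=0, SRPT equals SPT ordering.
SPT order: [3, 5, 13]
Completion times:
  Job 1: p=3, C=3
  Job 2: p=5, C=8
  Job 3: p=13, C=21
Total completion time = 3 + 8 + 21 = 32

32


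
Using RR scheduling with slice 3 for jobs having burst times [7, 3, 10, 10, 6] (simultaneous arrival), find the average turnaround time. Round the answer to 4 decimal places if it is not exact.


Time quantum = 3
Execution trace:
  J1 runs 3 units, time = 3
  J2 runs 3 units, time = 6
  J3 runs 3 units, time = 9
  J4 runs 3 units, time = 12
  J5 runs 3 units, time = 15
  J1 runs 3 units, time = 18
  J3 runs 3 units, time = 21
  J4 runs 3 units, time = 24
  J5 runs 3 units, time = 27
  J1 runs 1 units, time = 28
  J3 runs 3 units, time = 31
  J4 runs 3 units, time = 34
  J3 runs 1 units, time = 35
  J4 runs 1 units, time = 36
Finish times: [28, 6, 35, 36, 27]
Average turnaround = 132/5 = 26.4

26.4


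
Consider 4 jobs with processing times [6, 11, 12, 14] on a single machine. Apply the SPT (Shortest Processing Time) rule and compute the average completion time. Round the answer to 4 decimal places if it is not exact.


Sort jobs by processing time (SPT order): [6, 11, 12, 14]
Compute completion times sequentially:
  Job 1: processing = 6, completes at 6
  Job 2: processing = 11, completes at 17
  Job 3: processing = 12, completes at 29
  Job 4: processing = 14, completes at 43
Sum of completion times = 95
Average completion time = 95/4 = 23.75

23.75


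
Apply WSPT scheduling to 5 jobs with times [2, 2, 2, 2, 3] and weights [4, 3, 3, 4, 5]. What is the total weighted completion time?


Compute p/w ratios and sort ascending (WSPT): [(2, 4), (2, 4), (3, 5), (2, 3), (2, 3)]
Compute weighted completion times:
  Job (p=2,w=4): C=2, w*C=4*2=8
  Job (p=2,w=4): C=4, w*C=4*4=16
  Job (p=3,w=5): C=7, w*C=5*7=35
  Job (p=2,w=3): C=9, w*C=3*9=27
  Job (p=2,w=3): C=11, w*C=3*11=33
Total weighted completion time = 119

119


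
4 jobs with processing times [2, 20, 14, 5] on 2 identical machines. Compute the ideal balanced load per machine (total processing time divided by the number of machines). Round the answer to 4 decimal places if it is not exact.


Total processing time = 2 + 20 + 14 + 5 = 41
Number of machines = 2
Ideal balanced load = 41 / 2 = 20.5

20.5


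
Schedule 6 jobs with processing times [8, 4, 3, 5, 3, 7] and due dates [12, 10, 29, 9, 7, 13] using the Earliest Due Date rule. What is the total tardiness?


Sort by due date (EDD order): [(3, 7), (5, 9), (4, 10), (8, 12), (7, 13), (3, 29)]
Compute completion times and tardiness:
  Job 1: p=3, d=7, C=3, tardiness=max(0,3-7)=0
  Job 2: p=5, d=9, C=8, tardiness=max(0,8-9)=0
  Job 3: p=4, d=10, C=12, tardiness=max(0,12-10)=2
  Job 4: p=8, d=12, C=20, tardiness=max(0,20-12)=8
  Job 5: p=7, d=13, C=27, tardiness=max(0,27-13)=14
  Job 6: p=3, d=29, C=30, tardiness=max(0,30-29)=1
Total tardiness = 25

25


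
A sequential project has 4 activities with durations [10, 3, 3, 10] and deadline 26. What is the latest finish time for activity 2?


LF(activity 2) = deadline - sum of successor durations
Successors: activities 3 through 4 with durations [3, 10]
Sum of successor durations = 13
LF = 26 - 13 = 13

13


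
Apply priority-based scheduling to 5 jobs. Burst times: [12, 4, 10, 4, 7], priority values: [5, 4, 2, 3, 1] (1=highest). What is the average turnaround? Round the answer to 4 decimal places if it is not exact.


Sort by priority (ascending = highest first):
Order: [(1, 7), (2, 10), (3, 4), (4, 4), (5, 12)]
Completion times:
  Priority 1, burst=7, C=7
  Priority 2, burst=10, C=17
  Priority 3, burst=4, C=21
  Priority 4, burst=4, C=25
  Priority 5, burst=12, C=37
Average turnaround = 107/5 = 21.4

21.4


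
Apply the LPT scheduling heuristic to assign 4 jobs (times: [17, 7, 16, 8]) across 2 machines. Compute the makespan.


Sort jobs in decreasing order (LPT): [17, 16, 8, 7]
Assign each job to the least loaded machine:
  Machine 1: jobs [17, 7], load = 24
  Machine 2: jobs [16, 8], load = 24
Makespan = max load = 24

24


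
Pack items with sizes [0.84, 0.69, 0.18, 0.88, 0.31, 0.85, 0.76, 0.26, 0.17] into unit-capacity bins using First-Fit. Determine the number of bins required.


Place items sequentially using First-Fit:
  Item 0.84 -> new Bin 1
  Item 0.69 -> new Bin 2
  Item 0.18 -> Bin 2 (now 0.87)
  Item 0.88 -> new Bin 3
  Item 0.31 -> new Bin 4
  Item 0.85 -> new Bin 5
  Item 0.76 -> new Bin 6
  Item 0.26 -> Bin 4 (now 0.57)
  Item 0.17 -> Bin 4 (now 0.74)
Total bins used = 6

6


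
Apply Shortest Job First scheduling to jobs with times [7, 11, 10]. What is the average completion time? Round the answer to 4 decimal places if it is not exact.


SJF order (ascending): [7, 10, 11]
Completion times:
  Job 1: burst=7, C=7
  Job 2: burst=10, C=17
  Job 3: burst=11, C=28
Average completion = 52/3 = 17.3333

17.3333


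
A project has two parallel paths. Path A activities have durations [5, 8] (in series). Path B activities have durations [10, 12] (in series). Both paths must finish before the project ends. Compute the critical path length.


Path A total = 5 + 8 = 13
Path B total = 10 + 12 = 22
Critical path = longest path = max(13, 22) = 22

22


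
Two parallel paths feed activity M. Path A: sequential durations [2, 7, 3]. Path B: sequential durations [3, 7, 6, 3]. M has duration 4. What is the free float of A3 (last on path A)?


ES(A3) = sum of predecessors on chain A = 9
EF(A3) = ES + duration = 9 + 3 = 12
Successor of A3 is M. ES(M) = max(sum(A), sum(B)) = max(12, 19) = 19
Free float = ES(successor) - EF(current) = 19 - 12 = 7

7


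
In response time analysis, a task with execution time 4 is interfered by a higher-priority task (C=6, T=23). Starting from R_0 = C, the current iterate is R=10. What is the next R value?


R_next = C + ceil(R_prev / T_hp) * C_hp
ceil(10 / 23) = ceil(0.4348) = 1
Interference = 1 * 6 = 6
R_next = 4 + 6 = 10
R_next = R_prev, so the iteration has converged (response time = 10).

10


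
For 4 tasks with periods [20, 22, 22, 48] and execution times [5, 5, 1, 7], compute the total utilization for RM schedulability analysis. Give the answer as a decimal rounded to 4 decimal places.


Compute individual utilizations (exact fractions):
  Task 1: C/T = 5/20 = 1/4 (approx. 0.25)
  Task 2: C/T = 5/22 (approx. 0.2273)
  Task 3: C/T = 1/22 (approx. 0.0455)
  Task 4: C/T = 7/48 (approx. 0.1458)
Total utilization U = 1/4 + 5/22 + 1/22 + 7/48 = 353/528
Rounded to 4 decimal places: U = 0.6686
RM (Liu & Layland) bound for 4 tasks = 0.756828; compare with U = 353/528 (approx. 0.668561)
U <= bound, so schedulable by RM sufficient condition.

0.6686


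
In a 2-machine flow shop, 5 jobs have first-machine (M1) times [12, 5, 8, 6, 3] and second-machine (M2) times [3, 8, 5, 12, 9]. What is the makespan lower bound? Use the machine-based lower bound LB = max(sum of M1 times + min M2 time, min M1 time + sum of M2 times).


LB1 = sum(M1 times) + min(M2 times) = 34 + 3 = 37
LB2 = min(M1 times) + sum(M2 times) = 3 + 37 = 40
Lower bound = max(LB1, LB2) = max(37, 40) = 40

40


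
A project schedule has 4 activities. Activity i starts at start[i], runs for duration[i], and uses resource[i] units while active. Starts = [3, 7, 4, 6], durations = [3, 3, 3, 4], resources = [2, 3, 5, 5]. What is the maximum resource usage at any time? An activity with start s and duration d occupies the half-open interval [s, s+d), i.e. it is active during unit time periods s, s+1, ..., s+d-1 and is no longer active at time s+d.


Each activity i is active on [start_i, start_i + duration_i).
Compute total resource usage per time slot:
  t=0: active resources = [], total = 0
  t=1: active resources = [], total = 0
  t=2: active resources = [], total = 0
  t=3: active resources = [2], total = 2
  t=4: active resources = [2, 5], total = 7
  t=5: active resources = [2, 5], total = 7
  t=6: active resources = [5, 5], total = 10
  t=7: active resources = [3, 5], total = 8
  t=8: active resources = [3, 5], total = 8
  t=9: active resources = [3, 5], total = 8
Peak resource demand = 10

10


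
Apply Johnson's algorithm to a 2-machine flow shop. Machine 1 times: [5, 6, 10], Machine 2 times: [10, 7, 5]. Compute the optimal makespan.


Apply Johnson's rule:
  Group 1 (a <= b): [(1, 5, 10), (2, 6, 7)]
  Group 2 (a > b): [(3, 10, 5)]
Optimal job order: [1, 2, 3]
Schedule:
  Job 1: M1 done at 5, M2 done at 15
  Job 2: M1 done at 11, M2 done at 22
  Job 3: M1 done at 21, M2 done at 27
Makespan = 27

27


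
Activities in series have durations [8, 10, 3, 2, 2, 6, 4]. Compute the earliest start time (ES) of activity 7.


Activity 7 starts after activities 1 through 6 complete.
Predecessor durations: [8, 10, 3, 2, 2, 6]
ES = 8 + 10 + 3 + 2 + 2 + 6 = 31

31


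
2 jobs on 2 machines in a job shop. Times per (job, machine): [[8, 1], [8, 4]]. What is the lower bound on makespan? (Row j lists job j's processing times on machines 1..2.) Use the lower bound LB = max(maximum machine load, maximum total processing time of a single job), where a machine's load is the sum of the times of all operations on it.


Machine loads:
  Machine 1: 8 + 8 = 16
  Machine 2: 1 + 4 = 5
Max machine load = 16
Job totals:
  Job 1: 9
  Job 2: 12
Max job total = 12
Lower bound = max(16, 12) = 16

16


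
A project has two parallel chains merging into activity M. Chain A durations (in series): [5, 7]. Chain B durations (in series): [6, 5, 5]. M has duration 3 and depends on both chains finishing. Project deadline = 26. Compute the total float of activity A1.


Forward pass: ES(A1) = sum of predecessors on chain A = 0
EF = ES + duration = 0 + 5 = 5
Backward pass: LF(M) = deadline = 26; LS(M) = 26 - 3 = 23
LF(A1) = LS(M) - sum(successors on chain A) = 23 - 7 = 16
LS = LF - duration = 16 - 5 = 11
Total float = LS - ES = 11 - 0 = 11

11


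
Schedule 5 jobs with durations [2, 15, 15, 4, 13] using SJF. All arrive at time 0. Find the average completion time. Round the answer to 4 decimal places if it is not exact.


SJF order (ascending): [2, 4, 13, 15, 15]
Completion times:
  Job 1: burst=2, C=2
  Job 2: burst=4, C=6
  Job 3: burst=13, C=19
  Job 4: burst=15, C=34
  Job 5: burst=15, C=49
Average completion = 110/5 = 22.0

22.0


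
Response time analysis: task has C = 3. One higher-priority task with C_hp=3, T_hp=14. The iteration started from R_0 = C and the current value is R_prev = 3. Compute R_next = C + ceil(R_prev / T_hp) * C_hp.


R_next = C + ceil(R_prev / T_hp) * C_hp
ceil(3 / 14) = ceil(0.2143) = 1
Interference = 1 * 3 = 3
R_next = 3 + 3 = 6

6


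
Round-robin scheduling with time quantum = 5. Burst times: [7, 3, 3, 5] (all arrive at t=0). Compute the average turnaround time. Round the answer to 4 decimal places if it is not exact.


Time quantum = 5
Execution trace:
  J1 runs 5 units, time = 5
  J2 runs 3 units, time = 8
  J3 runs 3 units, time = 11
  J4 runs 5 units, time = 16
  J1 runs 2 units, time = 18
Finish times: [18, 8, 11, 16]
Average turnaround = 53/4 = 13.25

13.25


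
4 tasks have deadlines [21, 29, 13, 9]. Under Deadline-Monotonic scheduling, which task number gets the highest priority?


Sort tasks by relative deadline (ascending):
  Task 4: deadline = 9
  Task 3: deadline = 13
  Task 1: deadline = 21
  Task 2: deadline = 29
Priority order (highest first): [4, 3, 1, 2]
Highest priority task = 4

4


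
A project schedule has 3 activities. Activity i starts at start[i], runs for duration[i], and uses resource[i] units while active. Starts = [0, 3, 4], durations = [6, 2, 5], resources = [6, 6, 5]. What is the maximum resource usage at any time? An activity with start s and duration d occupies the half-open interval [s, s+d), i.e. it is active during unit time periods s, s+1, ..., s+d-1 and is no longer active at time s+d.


Each activity i is active on [start_i, start_i + duration_i).
Compute total resource usage per time slot:
  t=0: active resources = [6], total = 6
  t=1: active resources = [6], total = 6
  t=2: active resources = [6], total = 6
  t=3: active resources = [6, 6], total = 12
  t=4: active resources = [6, 6, 5], total = 17
  t=5: active resources = [6, 5], total = 11
  t=6: active resources = [5], total = 5
  t=7: active resources = [5], total = 5
  t=8: active resources = [5], total = 5
Peak resource demand = 17

17


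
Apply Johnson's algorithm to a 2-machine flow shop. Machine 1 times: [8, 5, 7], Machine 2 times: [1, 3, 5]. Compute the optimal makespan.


Apply Johnson's rule:
  Group 1 (a <= b): []
  Group 2 (a > b): [(3, 7, 5), (2, 5, 3), (1, 8, 1)]
Optimal job order: [3, 2, 1]
Schedule:
  Job 3: M1 done at 7, M2 done at 12
  Job 2: M1 done at 12, M2 done at 15
  Job 1: M1 done at 20, M2 done at 21
Makespan = 21

21


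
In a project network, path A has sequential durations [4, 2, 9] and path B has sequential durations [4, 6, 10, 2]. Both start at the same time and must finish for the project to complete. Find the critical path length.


Path A total = 4 + 2 + 9 = 15
Path B total = 4 + 6 + 10 + 2 = 22
Critical path = longest path = max(15, 22) = 22

22


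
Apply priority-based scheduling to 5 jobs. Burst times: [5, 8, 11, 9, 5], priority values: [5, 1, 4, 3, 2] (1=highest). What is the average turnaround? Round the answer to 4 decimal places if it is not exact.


Sort by priority (ascending = highest first):
Order: [(1, 8), (2, 5), (3, 9), (4, 11), (5, 5)]
Completion times:
  Priority 1, burst=8, C=8
  Priority 2, burst=5, C=13
  Priority 3, burst=9, C=22
  Priority 4, burst=11, C=33
  Priority 5, burst=5, C=38
Average turnaround = 114/5 = 22.8

22.8


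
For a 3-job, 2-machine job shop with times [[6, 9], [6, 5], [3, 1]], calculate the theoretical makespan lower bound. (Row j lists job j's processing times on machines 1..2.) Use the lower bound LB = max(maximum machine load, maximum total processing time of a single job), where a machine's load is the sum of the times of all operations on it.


Machine loads:
  Machine 1: 6 + 6 + 3 = 15
  Machine 2: 9 + 5 + 1 = 15
Max machine load = 15
Job totals:
  Job 1: 15
  Job 2: 11
  Job 3: 4
Max job total = 15
Lower bound = max(15, 15) = 15

15


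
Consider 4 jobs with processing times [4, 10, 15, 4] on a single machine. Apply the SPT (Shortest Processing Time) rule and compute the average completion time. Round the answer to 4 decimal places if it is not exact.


Sort jobs by processing time (SPT order): [4, 4, 10, 15]
Compute completion times sequentially:
  Job 1: processing = 4, completes at 4
  Job 2: processing = 4, completes at 8
  Job 3: processing = 10, completes at 18
  Job 4: processing = 15, completes at 33
Sum of completion times = 63
Average completion time = 63/4 = 15.75

15.75


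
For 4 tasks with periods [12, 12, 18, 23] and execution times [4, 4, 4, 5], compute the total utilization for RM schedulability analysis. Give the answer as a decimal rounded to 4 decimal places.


Compute individual utilizations (exact fractions):
  Task 1: C/T = 4/12 = 1/3 (approx. 0.3333)
  Task 2: C/T = 4/12 = 1/3 (approx. 0.3333)
  Task 3: C/T = 4/18 = 2/9 (approx. 0.2222)
  Task 4: C/T = 5/23 (approx. 0.2174)
Total utilization U = 1/3 + 1/3 + 2/9 + 5/23 = 229/207
Rounded to 4 decimal places: U = 1.1063
RM (Liu & Layland) bound for 4 tasks = 0.756828; compare with U = 229/207 (approx. 1.106280)
U > 1, so the task set is not schedulable (processor overloaded).

1.1063


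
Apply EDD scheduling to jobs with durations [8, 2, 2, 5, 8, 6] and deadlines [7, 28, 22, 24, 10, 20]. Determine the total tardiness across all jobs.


Sort by due date (EDD order): [(8, 7), (8, 10), (6, 20), (2, 22), (5, 24), (2, 28)]
Compute completion times and tardiness:
  Job 1: p=8, d=7, C=8, tardiness=max(0,8-7)=1
  Job 2: p=8, d=10, C=16, tardiness=max(0,16-10)=6
  Job 3: p=6, d=20, C=22, tardiness=max(0,22-20)=2
  Job 4: p=2, d=22, C=24, tardiness=max(0,24-22)=2
  Job 5: p=5, d=24, C=29, tardiness=max(0,29-24)=5
  Job 6: p=2, d=28, C=31, tardiness=max(0,31-28)=3
Total tardiness = 19

19


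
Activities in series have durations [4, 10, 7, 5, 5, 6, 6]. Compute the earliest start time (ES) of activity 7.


Activity 7 starts after activities 1 through 6 complete.
Predecessor durations: [4, 10, 7, 5, 5, 6]
ES = 4 + 10 + 7 + 5 + 5 + 6 = 37

37


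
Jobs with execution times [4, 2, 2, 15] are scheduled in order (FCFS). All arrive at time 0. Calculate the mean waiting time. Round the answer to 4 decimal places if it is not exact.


FCFS order (as given): [4, 2, 2, 15]
Waiting times:
  Job 1: wait = 0
  Job 2: wait = 4
  Job 3: wait = 6
  Job 4: wait = 8
Sum of waiting times = 18
Average waiting time = 18/4 = 4.5

4.5


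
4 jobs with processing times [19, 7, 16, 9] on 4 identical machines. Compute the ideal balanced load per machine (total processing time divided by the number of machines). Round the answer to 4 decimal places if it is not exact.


Total processing time = 19 + 7 + 16 + 9 = 51
Number of machines = 4
Ideal balanced load = 51 / 4 = 12.75

12.75
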